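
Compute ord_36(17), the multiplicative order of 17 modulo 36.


We want ord_36(17), the smallest k >= 1 with 17^k = 1 mod 36.
n = 36 = 2^2 * 3^2, phi(36) = 12; the order divides phi(n).
Divisors of 12: 1, 2, 3, 4, 6, 12
Repeated squaring mod 36: 17^1 = 17, 17^2 = 1, 17^4 = 1, 17^8 = 1
Test divisors in increasing order:
  k=1: 17^1 = 17 mod 36
  k=2: 17^2 = 1 mod 36  <- first divisor giving 1
Order = 2

2


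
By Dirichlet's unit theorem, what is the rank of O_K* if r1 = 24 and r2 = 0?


By Dirichlet's unit theorem:
rank = r1 + r2 - 1
= 24 + 0 - 1
= 23

23


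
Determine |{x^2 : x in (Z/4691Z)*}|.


For prime p, the number of non-zero quadratic residues is (p-1)/2.
= (4691-1)/2
= 2345

2345


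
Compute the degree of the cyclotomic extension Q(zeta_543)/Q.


The degree equals Euler's totient phi(543).
543 = 3 * 181
phi(543) = 360

360


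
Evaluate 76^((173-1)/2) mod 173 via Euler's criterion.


p = 173 is prime and the exponent is (p-1)/2 = 86, so by Euler's criterion 76^86 = (76/173) = +1 or -1 mod 173.
Compute by square-and-multiply:
  86 = 64 + 16 + 4 + 2 (binary 1010110)
  Repeated squaring mod 173: 76^1 = 76, 76^2 = 67, 76^4 = 164, 76^8 = 81, 76^16 = 160, 76^32 = 169, 76^64 = 16
  76^86 = 76^64 * 76^16 * 76^4 * 76^2 = 16 * 160 * 164 * 67 mod 173
    16 * 160 = 2560 = 138 mod 173
    138 * 164 = 22632 = 142 mod 173
    142 * 67 = 9514 = 172 mod 173
  76^86 = 172 mod 173
Result 172 = p - 1 = -1 mod 173: 76 is a quadratic non-residue mod 173. As a residue in [0, p-1] the value is 172.
76^86 mod 173 = 172

172


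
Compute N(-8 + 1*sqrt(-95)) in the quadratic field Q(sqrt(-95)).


N(a + b*sqrt(d)) = a^2 - d*b^2
= (-8)^2 - (-95)*(1)^2
= 64 + 95
= 159

159


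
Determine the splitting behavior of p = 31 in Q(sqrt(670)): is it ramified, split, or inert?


K = Q(sqrt(670)). Since d mod 4 = 2, disc(K) = 2680.
Check p | disc: 2680 mod 31 = 14.
p does not divide disc. Compute Legendre symbol (d/p):
19^((31-1)/2) mod 31 = 1
(d/p) = 1, so p splits: (p) = P*P' with e=1, f=1, g=2.
Therefore p is split.

split


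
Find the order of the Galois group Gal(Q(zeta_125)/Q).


|Gal(Q(zeta_125)/Q)| = phi(125)
= 100

100


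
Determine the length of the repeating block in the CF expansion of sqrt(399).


Run the CF algorithm for sqrt(399).
a_0 = floor(sqrt(399)) = 19; set m_0=0, q_0=1.
Recurrence: m' = q*a - m,  q' = (d - m'^2)/q,  a' = floor((a_0 + m')/q').
  step 1: m=19, q=38, a=1
  step 2: m=19, q=1, a=38
a_2 = 2*a_0 = 38, so the period closes here.
sqrt(399) = [19; 1, 38]
Period length = 2

2


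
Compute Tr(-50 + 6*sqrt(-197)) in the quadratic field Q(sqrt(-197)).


Tr(a + b*sqrt(d)) = (a + b*sqrt(d)) + (a - b*sqrt(d)) = 2a
= 2 * (-50)
= -100

-100


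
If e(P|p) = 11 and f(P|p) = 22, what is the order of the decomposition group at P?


|D_P| = e * f
= 11 * 22
= 242

242


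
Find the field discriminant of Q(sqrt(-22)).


For K = Q(sqrt(d)) with d squarefree: disc(K) = d if d = 1 mod 4, and disc(K) = 4d if d = 2 or 3 mod 4.
Here d = -22, and d mod 4 = 2.
d = 2 mod 4, not 1 (O_K = Z[sqrt(d)]), so disc(K) = 4d = 4 * (-22) = -88

-88


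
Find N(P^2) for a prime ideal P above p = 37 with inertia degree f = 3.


N(P^a) = p^(a*f)
= 37^(2*3)
= 37^6
= 2565726409

2565726409


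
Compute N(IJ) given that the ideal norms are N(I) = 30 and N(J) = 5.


N(IJ) = N(I) * N(J)
= 30 * 5
= 150

150


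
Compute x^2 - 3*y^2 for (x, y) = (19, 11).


x^2 - d*y^2
= 19^2 - 3*11^2
= 361 - 363
= -2

-2


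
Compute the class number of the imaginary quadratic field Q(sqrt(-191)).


K = Q(sqrt(-191)). d mod 4 = 1, so D = disc(K) = d = -191
h(K) equals the number of primitive reduced positive-definite forms (a, b, c) = a*x^2 + b*x*y + c*y^2 with b^2 - 4ac = D,
where reduced means |b| <= a <= c, with b >= 0 whenever |b| = a or a = c, and primitive means gcd(a, b, c) = 1.
Reduced forces 3a^2 <= |D| = 191, so 1 <= a <= 7; b must have the parity of D, and c = (b^2 - D)/(4a) must be an integer >= a.
Enumerate a = 1..7, b in [-a, a]:
  a=1: (1, 1, 48)  [1]
  a=2: (2, -1, 24), (2, 1, 24)  [2]
  a=3: (3, -1, 16), (3, 1, 16)  [2]
  a=4: (4, -1, 12), (4, 1, 12)  [2]
  a=5: (5, -3, 10), (5, 3, 10)  [2]
  a=6: (6, -5, 9), (6, -1, 8), (6, 1, 8), (6, 5, 9)  [4]
  a=7: none
Total reduced forms: 1 + 2 + 2 + 2 + 2 + 4 = 13
h = 13

13


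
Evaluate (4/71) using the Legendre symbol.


p = 71 is prime, so compute (4/71) with the reciprocity algorithm (Jacobi-symbol steps: pull out 2s via (2/n), flip via reciprocity, reduce):
  pull out 2: (2/71) = +1  (since 71 mod 8 = 7)
  pull out 2: (2/71) = +1  (since 71 mod 8 = 7)
  (1/71) = 1
Product of signs = 1
(4/71) = 1

1


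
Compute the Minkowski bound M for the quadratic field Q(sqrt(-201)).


d = -201, d mod 4 = 3, so disc(K) = 4d = -804; |disc(K)| = 804
Imaginary quadratic field, so n = 2, s = r2 = 1, r1 = 0
M = (n!/n^n) * (4/pi)^s * sqrt(|disc(K)|) = (2!/2^2) * (4/pi)^1 * sqrt(804)
= 0.5 * 1.273240 * 28.354894
= 18.0513

18.0513


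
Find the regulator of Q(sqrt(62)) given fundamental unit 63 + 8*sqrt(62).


epsilon = 63 + 8*sqrt(62)
= 125.9921
R = ln(125.9921)
= 4.8362

4.8362


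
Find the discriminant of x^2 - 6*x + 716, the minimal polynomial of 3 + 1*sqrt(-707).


The element 3 + 1*sqrt(-707) has minimal polynomial:
x^2 - 6*x + 716
Discriminant = (-6)^2 - 4*(716)
= 36 - 2864
= -2828

-2828


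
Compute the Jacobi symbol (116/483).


Compute (116/483) via quadratic reciprocity:
  pull out 2: (2/483) = -1  (since 483 mod 8 = 3)
  pull out 2: (2/483) = -1  (since 483 mod 8 = 3)
  reciprocity: (29/483) -> +(483/29)
  reduce: (19/29)
  reciprocity: (19/29) -> +(29/19)
  reduce: (10/19)
  pull out 2: (2/19) = -1  (since 19 mod 8 = 3)
  reciprocity: (5/19) -> +(19/5)
  reduce: (4/5)
  pull out 2: (2/5) = -1  (since 5 mod 8 = 5)
  pull out 2: (2/5) = -1  (since 5 mod 8 = 5)
  (1/5) = 1
Product of signs = -1

-1


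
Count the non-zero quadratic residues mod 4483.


For prime p, the number of non-zero quadratic residues is (p-1)/2.
= (4483-1)/2
= 2241

2241


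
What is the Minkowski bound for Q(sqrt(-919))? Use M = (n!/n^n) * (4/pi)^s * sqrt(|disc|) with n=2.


d = -919, d mod 4 = 1, so disc(K) = d = -919; |disc(K)| = 919
Imaginary quadratic field, so n = 2, s = r2 = 1, r1 = 0
M = (n!/n^n) * (4/pi)^s * sqrt(|disc(K)|) = (2!/2^2) * (4/pi)^1 * sqrt(919)
= 0.5 * 1.273240 * 30.315013
= 19.2991

19.2991


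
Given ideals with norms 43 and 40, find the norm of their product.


N(IJ) = N(I) * N(J)
= 43 * 40
= 1720

1720


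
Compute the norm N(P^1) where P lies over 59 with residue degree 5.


N(P^a) = p^(a*f)
= 59^(1*5)
= 59^5
= 714924299

714924299


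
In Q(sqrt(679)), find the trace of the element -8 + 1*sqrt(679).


Tr(a + b*sqrt(d)) = (a + b*sqrt(d)) + (a - b*sqrt(d)) = 2a
= 2 * (-8)
= -16

-16


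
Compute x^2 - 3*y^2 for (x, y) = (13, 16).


x^2 - d*y^2
= 13^2 - 3*16^2
= 169 - 768
= -599

-599


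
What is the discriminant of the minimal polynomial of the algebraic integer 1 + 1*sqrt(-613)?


The element 1 + 1*sqrt(-613) has minimal polynomial:
x^2 - 2*x + 614
Discriminant = (-2)^2 - 4*(614)
= 4 - 2456
= -2452

-2452


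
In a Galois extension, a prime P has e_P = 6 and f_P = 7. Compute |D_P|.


|D_P| = e * f
= 6 * 7
= 42

42


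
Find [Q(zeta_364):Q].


The degree equals Euler's totient phi(364).
364 = 2^2 * 7 * 13
phi(364) = 144

144


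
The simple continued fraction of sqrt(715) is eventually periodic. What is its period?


Run the CF algorithm for sqrt(715).
a_0 = floor(sqrt(715)) = 26; set m_0=0, q_0=1.
Recurrence: m' = q*a - m,  q' = (d - m'^2)/q,  a' = floor((a_0 + m')/q').
  step 1: m=26, q=39, a=1
  step 2: m=13, q=14, a=2
  step 3: m=15, q=35, a=1
  step 4: m=20, q=9, a=5
  step 5: m=25, q=10, a=5
  step 6: m=25, q=9, a=5
  step 7: m=20, q=35, a=1
  step 8: m=15, q=14, a=2
  step 9: m=13, q=39, a=1
  step 10: m=26, q=1, a=52
a_10 = 2*a_0 = 52, so the period closes here.
sqrt(715) = [26; 1, 2, 1, 5, 5, 5, 1, 2, 1, 52]
Period length = 10

10


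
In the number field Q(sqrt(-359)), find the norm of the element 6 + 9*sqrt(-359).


N(a + b*sqrt(d)) = a^2 - d*b^2
= (6)^2 - (-359)*(9)^2
= 36 + 29079
= 29115

29115


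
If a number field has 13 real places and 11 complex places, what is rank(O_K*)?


By Dirichlet's unit theorem:
rank = r1 + r2 - 1
= 13 + 11 - 1
= 23

23


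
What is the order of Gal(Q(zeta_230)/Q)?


|Gal(Q(zeta_230)/Q)| = phi(230)
= 88

88


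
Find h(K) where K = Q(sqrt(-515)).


K = Q(sqrt(-515)). d mod 4 = 1, so D = disc(K) = d = -515
h(K) equals the number of primitive reduced positive-definite forms (a, b, c) = a*x^2 + b*x*y + c*y^2 with b^2 - 4ac = D,
where reduced means |b| <= a <= c, with b >= 0 whenever |b| = a or a = c, and primitive means gcd(a, b, c) = 1.
Reduced forces 3a^2 <= |D| = 515, so 1 <= a <= 13; b must have the parity of D, and c = (b^2 - D)/(4a) must be an integer >= a.
Enumerate a = 1..13, b in [-a, a]:
  a=1: (1, 1, 129)  [1]
  a=2: none
  a=3: (3, -1, 43), (3, 1, 43)  [2]
  a=4: none
  a=5: (5, 5, 27)  [1]
  a=6..8: none
  a=9: (9, -5, 15), (9, 5, 15)  [2]
  a=10..13: none
Total reduced forms: 1 + 2 + 1 + 2 = 6
h = 6

6


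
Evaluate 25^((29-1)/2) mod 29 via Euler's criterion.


p = 29 is prime and the exponent is (p-1)/2 = 14, so by Euler's criterion 25^14 = (25/29) = +1 or -1 mod 29.
Compute by square-and-multiply:
  14 = 8 + 4 + 2 (binary 1110)
  Repeated squaring mod 29: 25^1 = 25, 25^2 = 16, 25^4 = 24, 25^8 = 25
  25^14 = 25^8 * 25^4 * 25^2 = 25 * 24 * 16 mod 29
    25 * 24 = 600 = 20 mod 29
    20 * 16 = 320 = 1 mod 29
  25^14 = 1 mod 29
Result 1: 25 is a quadratic residue mod 29.
25^14 mod 29 = 1

1


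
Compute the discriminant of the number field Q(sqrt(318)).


For K = Q(sqrt(d)) with d squarefree: disc(K) = d if d = 1 mod 4, and disc(K) = 4d if d = 2 or 3 mod 4.
Here d = 318, and d mod 4 = 2.
d = 2 mod 4, not 1 (O_K = Z[sqrt(d)]), so disc(K) = 4d = 4 * (318) = 1272

1272


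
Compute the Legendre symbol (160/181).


p = 181 is prime, so compute (160/181) with the reciprocity algorithm (Jacobi-symbol steps: pull out 2s via (2/n), flip via reciprocity, reduce):
  pull out 2: (2/181) = -1  (since 181 mod 8 = 5)
  pull out 2: (2/181) = -1  (since 181 mod 8 = 5)
  pull out 2: (2/181) = -1  (since 181 mod 8 = 5)
  pull out 2: (2/181) = -1  (since 181 mod 8 = 5)
  pull out 2: (2/181) = -1  (since 181 mod 8 = 5)
  reciprocity: (5/181) -> +(181/5)
  reduce: (1/5)
  (1/5) = 1
Product of signs = -1
(160/181) = -1

-1


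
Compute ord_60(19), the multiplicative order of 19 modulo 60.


We want ord_60(19), the smallest k >= 1 with 19^k = 1 mod 60.
n = 60 = 2^2 * 3 * 5, phi(60) = 16; the order divides phi(n).
Divisors of 16: 1, 2, 4, 8, 16
Repeated squaring mod 60: 19^1 = 19, 19^2 = 1, 19^4 = 1, 19^8 = 1, 19^16 = 1
Test divisors in increasing order:
  k=1: 19^1 = 19 mod 60
  k=2: 19^2 = 1 mod 60  <- first divisor giving 1
Order = 2

2


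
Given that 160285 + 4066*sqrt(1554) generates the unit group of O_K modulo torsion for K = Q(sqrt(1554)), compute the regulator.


epsilon = 160285 + 4066*sqrt(1554)
= 320570.0000
R = ln(320570.0000)
= 12.6779

12.6779


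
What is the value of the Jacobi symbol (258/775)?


Compute (258/775) via quadratic reciprocity:
  pull out 2: (2/775) = +1  (since 775 mod 8 = 7)
  reciprocity: (129/775) -> +(775/129)
  reduce: (1/129)
  (1/129) = 1
Product of signs = 1

1


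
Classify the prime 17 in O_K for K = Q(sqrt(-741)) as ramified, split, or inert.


K = Q(sqrt(-741)). Since d mod 4 = 3, disc(K) = -2964.
Check p | disc: -2964 mod 17 = 11.
p does not divide disc. Compute Legendre symbol (d/p):
7^((17-1)/2) mod 17 = -1
(d/p) = -1, so p is inert: (p) stays prime with e=1, f=2, g=1.
Therefore p is inert.

inert


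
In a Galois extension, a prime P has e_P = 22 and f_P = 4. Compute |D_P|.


|D_P| = e * f
= 22 * 4
= 88

88


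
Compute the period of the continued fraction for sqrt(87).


Run the CF algorithm for sqrt(87).
a_0 = floor(sqrt(87)) = 9; set m_0=0, q_0=1.
Recurrence: m' = q*a - m,  q' = (d - m'^2)/q,  a' = floor((a_0 + m')/q').
  step 1: m=9, q=6, a=3
  step 2: m=9, q=1, a=18
a_2 = 2*a_0 = 18, so the period closes here.
sqrt(87) = [9; 3, 18]
Period length = 2

2


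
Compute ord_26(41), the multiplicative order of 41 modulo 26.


We want ord_26(41), the smallest k >= 1 with 41^k = 1 mod 26.
n = 26 = 2 * 13, phi(26) = 12; the order divides phi(n).
Divisors of 12: 1, 2, 3, 4, 6, 12
Repeated squaring mod 26: 41^1 = 15, 41^2 = 17, 41^4 = 3, 41^8 = 9
Test divisors in increasing order:
  k=1: 41^1 = 15 mod 26
  k=2: 41^2 = 17 mod 26
  k=3: 41^3 = 17 * 15 = 21 mod 26
  k=4: 41^4 = 3 mod 26
  k=6: 41^6 = 3 * 17 = 25 mod 26
  k=12: 41^12 = 9 * 3 = 1 mod 26  <- first divisor giving 1
Order = 12

12


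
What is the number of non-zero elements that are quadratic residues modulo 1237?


For prime p, the number of non-zero quadratic residues is (p-1)/2.
= (1237-1)/2
= 618

618


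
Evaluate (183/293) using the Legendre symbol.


p = 293 is prime, so compute (183/293) with the reciprocity algorithm (Jacobi-symbol steps: pull out 2s via (2/n), flip via reciprocity, reduce):
  reciprocity: (183/293) -> +(293/183)
  reduce: (110/183)
  pull out 2: (2/183) = +1  (since 183 mod 8 = 7)
  reciprocity: (55/183) -> -(183/55)
  reduce: (18/55)
  pull out 2: (2/55) = +1  (since 55 mod 8 = 7)
  reciprocity: (9/55) -> +(55/9)
  reduce: (1/9)
  (1/9) = 1
Product of signs = -1
(183/293) = -1

-1


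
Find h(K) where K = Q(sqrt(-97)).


K = Q(sqrt(-97)). d mod 4 = 3, so D = disc(K) = 4d = -388
h(K) equals the number of primitive reduced positive-definite forms (a, b, c) = a*x^2 + b*x*y + c*y^2 with b^2 - 4ac = D,
where reduced means |b| <= a <= c, with b >= 0 whenever |b| = a or a = c, and primitive means gcd(a, b, c) = 1.
Reduced forces 3a^2 <= |D| = 388, so 1 <= a <= 11; b must have the parity of D, and c = (b^2 - D)/(4a) must be an integer >= a.
Enumerate a = 1..11, b in [-a, a]:
  a=1: (1, 0, 97)  [1]
  a=2: (2, 2, 49)  [1]
  a=3..6: none
  a=7: (7, -2, 14), (7, 2, 14)  [2]
  a=8..11: none
Total reduced forms: 1 + 1 + 2 = 4
h = 4

4


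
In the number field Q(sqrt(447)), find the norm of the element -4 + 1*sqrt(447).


N(a + b*sqrt(d)) = a^2 - d*b^2
= (-4)^2 - (447)*(1)^2
= 16 - 447
= -431

-431


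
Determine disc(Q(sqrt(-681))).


For K = Q(sqrt(d)) with d squarefree: disc(K) = d if d = 1 mod 4, and disc(K) = 4d if d = 2 or 3 mod 4.
Here d = -681, and d mod 4 = 3.
d = 3 mod 4, not 1 (O_K = Z[sqrt(d)]), so disc(K) = 4d = 4 * (-681) = -2724

-2724


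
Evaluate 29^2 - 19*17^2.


x^2 - d*y^2
= 29^2 - 19*17^2
= 841 - 5491
= -4650

-4650


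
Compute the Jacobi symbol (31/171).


Compute (31/171) via quadratic reciprocity:
  reciprocity: (31/171) -> -(171/31)
  reduce: (16/31)
  pull out 2: (2/31) = +1  (since 31 mod 8 = 7)
  pull out 2: (2/31) = +1  (since 31 mod 8 = 7)
  pull out 2: (2/31) = +1  (since 31 mod 8 = 7)
  pull out 2: (2/31) = +1  (since 31 mod 8 = 7)
  (1/31) = 1
Product of signs = -1

-1


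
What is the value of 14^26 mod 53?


p = 53 is prime and the exponent is (p-1)/2 = 26, so by Euler's criterion 14^26 = (14/53) = +1 or -1 mod 53.
Compute by square-and-multiply:
  26 = 16 + 8 + 2 (binary 11010)
  Repeated squaring mod 53: 14^1 = 14, 14^2 = 37, 14^4 = 44, 14^8 = 28, 14^16 = 42
  14^26 = 14^16 * 14^8 * 14^2 = 42 * 28 * 37 mod 53
    42 * 28 = 1176 = 10 mod 53
    10 * 37 = 370 = 52 mod 53
  14^26 = 52 mod 53
Result 52 = p - 1 = -1 mod 53: 14 is a quadratic non-residue mod 53. As a residue in [0, p-1] the value is 52.
14^26 mod 53 = 52

52


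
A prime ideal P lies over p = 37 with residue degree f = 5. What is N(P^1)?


N(P^a) = p^(a*f)
= 37^(1*5)
= 37^5
= 69343957

69343957


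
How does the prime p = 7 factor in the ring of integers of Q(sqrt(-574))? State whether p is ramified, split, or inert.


K = Q(sqrt(-574)). Since d mod 4 = 2, disc(K) = -2296.
Check p | disc: -2296 mod 7 = 0.
p divides disc, so p ramifies: (p) = P^2 with e=2, f=1, g=1.
Therefore p is ramified.

ramified


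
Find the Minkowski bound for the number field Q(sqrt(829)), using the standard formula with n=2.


d = 829, d mod 4 = 1, so disc(K) = d = 829; |disc(K)| = 829
Real quadratic field, so n = 2, s = r2 = 0, r1 = 2
M = (n!/n^n) * (4/pi)^s * sqrt(|disc(K)|) = (2!/2^2) * (4/pi)^0 * sqrt(829)
= 0.5 * 1.000000 * 28.792360
= 14.3962

14.3962


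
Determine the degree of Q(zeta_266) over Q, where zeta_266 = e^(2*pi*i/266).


The degree equals Euler's totient phi(266).
266 = 2 * 7 * 19
phi(266) = 108

108


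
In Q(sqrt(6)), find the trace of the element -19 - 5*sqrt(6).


Tr(a + b*sqrt(d)) = (a + b*sqrt(d)) + (a - b*sqrt(d)) = 2a
= 2 * (-19)
= -38

-38


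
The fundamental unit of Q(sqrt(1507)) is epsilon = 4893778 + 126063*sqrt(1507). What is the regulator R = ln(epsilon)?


epsilon = 4893778 + 126063*sqrt(1507)
= 9.7876e+06
R = ln(9.7876e+06)
= 16.0966

16.0966


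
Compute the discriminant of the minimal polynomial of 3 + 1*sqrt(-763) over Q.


The element 3 + 1*sqrt(-763) has minimal polynomial:
x^2 - 6*x + 772
Discriminant = (-6)^2 - 4*(772)
= 36 - 3088
= -3052

-3052


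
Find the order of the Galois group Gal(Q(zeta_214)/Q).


|Gal(Q(zeta_214)/Q)| = phi(214)
= 106

106


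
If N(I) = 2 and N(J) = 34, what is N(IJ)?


N(IJ) = N(I) * N(J)
= 2 * 34
= 68

68


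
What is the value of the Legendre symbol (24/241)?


p = 241 is prime, so compute (24/241) with the reciprocity algorithm (Jacobi-symbol steps: pull out 2s via (2/n), flip via reciprocity, reduce):
  pull out 2: (2/241) = +1  (since 241 mod 8 = 1)
  pull out 2: (2/241) = +1  (since 241 mod 8 = 1)
  pull out 2: (2/241) = +1  (since 241 mod 8 = 1)
  reciprocity: (3/241) -> +(241/3)
  reduce: (1/3)
  (1/3) = 1
Product of signs = 1
(24/241) = 1

1


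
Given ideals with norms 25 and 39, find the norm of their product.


N(IJ) = N(I) * N(J)
= 25 * 39
= 975

975


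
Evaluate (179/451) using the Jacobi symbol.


Compute (179/451) via quadratic reciprocity:
  reciprocity: (179/451) -> -(451/179)
  reduce: (93/179)
  reciprocity: (93/179) -> +(179/93)
  reduce: (86/93)
  pull out 2: (2/93) = -1  (since 93 mod 8 = 5)
  reciprocity: (43/93) -> +(93/43)
  reduce: (7/43)
  reciprocity: (7/43) -> -(43/7)
  reduce: (1/7)
  (1/7) = 1
Product of signs = -1

-1


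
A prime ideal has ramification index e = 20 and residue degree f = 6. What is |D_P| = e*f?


|D_P| = e * f
= 20 * 6
= 120

120


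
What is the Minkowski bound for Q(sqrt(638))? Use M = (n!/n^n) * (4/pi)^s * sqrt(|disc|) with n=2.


d = 638, d mod 4 = 2, so disc(K) = 4d = 2552; |disc(K)| = 2552
Real quadratic field, so n = 2, s = r2 = 0, r1 = 2
M = (n!/n^n) * (4/pi)^s * sqrt(|disc(K)|) = (2!/2^2) * (4/pi)^0 * sqrt(2552)
= 0.5 * 1.000000 * 50.517324
= 25.2587

25.2587


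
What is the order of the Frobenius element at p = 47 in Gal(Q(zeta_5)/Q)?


The Frobenius at p in Gal(Q(zeta_n)/Q) = (Z/nZ)* is the class of p, so its order is ord_5(47), the smallest k >= 1 with 47^k = 1 mod 5.
n = 5 = 5, phi(5) = 4; the order divides phi(n).
Divisors of 4: 1, 2, 4
Repeated squaring mod 5: 47^1 = 2, 47^2 = 4, 47^4 = 1
Test divisors in increasing order:
  k=1: 47^1 = 2 mod 5
  k=2: 47^2 = 4 mod 5
  k=4: 47^4 = 1 mod 5  <- first divisor giving 1
Order = 4

4


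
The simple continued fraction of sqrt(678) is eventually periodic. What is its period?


Run the CF algorithm for sqrt(678).
a_0 = floor(sqrt(678)) = 26; set m_0=0, q_0=1.
Recurrence: m' = q*a - m,  q' = (d - m'^2)/q,  a' = floor((a_0 + m')/q').
  step 1: m=26, q=2, a=26
  step 2: m=26, q=1, a=52
a_2 = 2*a_0 = 52, so the period closes here.
sqrt(678) = [26; 26, 52]
Period length = 2

2


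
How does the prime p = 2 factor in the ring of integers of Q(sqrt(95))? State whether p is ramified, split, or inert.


K = Q(sqrt(95)). Since d mod 4 = 3, disc(K) = 380.
Check p | disc: 380 mod 2 = 0.
p divides disc, so p ramifies: (p) = P^2 with e=2, f=1, g=1.
Therefore p is ramified.

ramified


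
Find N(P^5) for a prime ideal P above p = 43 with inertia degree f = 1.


N(P^a) = p^(a*f)
= 43^(5*1)
= 43^5
= 147008443

147008443


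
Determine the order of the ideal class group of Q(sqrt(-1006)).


K = Q(sqrt(-1006)). d mod 4 = 2, so D = disc(K) = 4d = -4024
h(K) equals the number of primitive reduced positive-definite forms (a, b, c) = a*x^2 + b*x*y + c*y^2 with b^2 - 4ac = D,
where reduced means |b| <= a <= c, with b >= 0 whenever |b| = a or a = c, and primitive means gcd(a, b, c) = 1.
Reduced forces 3a^2 <= |D| = 4024, so 1 <= a <= 36; b must have the parity of D, and c = (b^2 - D)/(4a) must be an integer >= a.
Enumerate a = 1..36, b in [-a, a]:
  a=1: (1, 0, 1006)  [1]
  a=2: (2, 0, 503)  [1]
  a=3..4: none
  a=5: (5, -4, 202), (5, 4, 202)  [2]
  a=6: none
  a=7: (7, -6, 145), (7, 6, 145)  [2]
  a=8..9: none
  a=10: (10, -4, 101), (10, 4, 101)  [2]
  a=11..13: none
  a=14: (14, -8, 73), (14, 8, 73)  [2]
  a=15..18: none
  a=19: (19, -2, 53), (19, 2, 53)  [2]
  a=20..22: none
  a=23: (23, -22, 49), (23, 22, 49)  [2]
  a=24: none
  a=25: (25, -24, 46), (25, 24, 46)  [2]
  a=26..28: none
  a=29: (29, -6, 35), (29, 6, 35)  [2]
  a=30..34: none
  a=35: (35, -34, 37), (35, 34, 37)  [2]
  a=36: none
Total reduced forms: 1 + 1 + 2 + 2 + 2 + 2 + 2 + 2 + 2 + 2 + 2 = 20
h = 20

20


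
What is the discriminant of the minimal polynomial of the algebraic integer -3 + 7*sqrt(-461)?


The element -3 + 7*sqrt(-461) has minimal polynomial:
x^2 + 6*x + 22598
Discriminant = (6)^2 - 4*(22598)
= 36 - 90392
= -90356

-90356


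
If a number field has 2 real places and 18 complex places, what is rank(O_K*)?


By Dirichlet's unit theorem:
rank = r1 + r2 - 1
= 2 + 18 - 1
= 19

19


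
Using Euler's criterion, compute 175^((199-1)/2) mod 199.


p = 199 is prime and the exponent is (p-1)/2 = 99, so by Euler's criterion 175^99 = (175/199) = +1 or -1 mod 199.
Compute by square-and-multiply:
  99 = 64 + 32 + 2 + 1 (binary 1100011)
  Repeated squaring mod 199: 175^1 = 175, 175^2 = 178, 175^4 = 43, 175^8 = 58, 175^16 = 180, 175^32 = 162, 175^64 = 175
  175^99 = 175^64 * 175^32 * 175^2 * 175^1 = 175 * 162 * 178 * 175 mod 199
    175 * 162 = 28350 = 92 mod 199
    92 * 178 = 16376 = 58 mod 199
    58 * 175 = 10150 = 1 mod 199
  175^99 = 1 mod 199
Result 1: 175 is a quadratic residue mod 199.
175^99 mod 199 = 1

1


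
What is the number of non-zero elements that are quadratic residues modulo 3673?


For prime p, the number of non-zero quadratic residues is (p-1)/2.
= (3673-1)/2
= 1836

1836


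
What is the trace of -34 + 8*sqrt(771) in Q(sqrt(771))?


Tr(a + b*sqrt(d)) = (a + b*sqrt(d)) + (a - b*sqrt(d)) = 2a
= 2 * (-34)
= -68

-68


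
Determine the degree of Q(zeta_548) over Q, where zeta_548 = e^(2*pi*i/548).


The degree equals Euler's totient phi(548).
548 = 2^2 * 137
phi(548) = 272

272


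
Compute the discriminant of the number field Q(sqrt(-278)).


For K = Q(sqrt(d)) with d squarefree: disc(K) = d if d = 1 mod 4, and disc(K) = 4d if d = 2 or 3 mod 4.
Here d = -278, and d mod 4 = 2.
d = 2 mod 4, not 1 (O_K = Z[sqrt(d)]), so disc(K) = 4d = 4 * (-278) = -1112

-1112


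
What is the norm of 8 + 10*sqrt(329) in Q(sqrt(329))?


N(a + b*sqrt(d)) = a^2 - d*b^2
= (8)^2 - (329)*(10)^2
= 64 - 32900
= -32836

-32836


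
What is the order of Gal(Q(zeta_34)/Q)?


|Gal(Q(zeta_34)/Q)| = phi(34)
= 16

16


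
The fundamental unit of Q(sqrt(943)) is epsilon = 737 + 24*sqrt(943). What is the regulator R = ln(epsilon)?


epsilon = 737 + 24*sqrt(943)
= 1473.9993
R = ln(1473.9993)
= 7.2957

7.2957


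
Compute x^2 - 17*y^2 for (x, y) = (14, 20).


x^2 - d*y^2
= 14^2 - 17*20^2
= 196 - 6800
= -6604

-6604


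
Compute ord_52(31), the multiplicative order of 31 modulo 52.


We want ord_52(31), the smallest k >= 1 with 31^k = 1 mod 52.
n = 52 = 2^2 * 13, phi(52) = 24; the order divides phi(n).
Divisors of 24: 1, 2, 3, 4, 6, 8, 12, 24
Repeated squaring mod 52: 31^1 = 31, 31^2 = 25, 31^4 = 1, 31^8 = 1, 31^16 = 1
Test divisors in increasing order:
  k=1: 31^1 = 31 mod 52
  k=2: 31^2 = 25 mod 52
  k=3: 31^3 = 25 * 31 = 47 mod 52
  k=4: 31^4 = 1 mod 52  <- first divisor giving 1
Order = 4

4


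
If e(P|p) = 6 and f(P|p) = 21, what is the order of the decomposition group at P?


|D_P| = e * f
= 6 * 21
= 126

126


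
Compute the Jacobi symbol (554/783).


Compute (554/783) via quadratic reciprocity:
  pull out 2: (2/783) = +1  (since 783 mod 8 = 7)
  reciprocity: (277/783) -> +(783/277)
  reduce: (229/277)
  reciprocity: (229/277) -> +(277/229)
  reduce: (48/229)
  pull out 2: (2/229) = -1  (since 229 mod 8 = 5)
  pull out 2: (2/229) = -1  (since 229 mod 8 = 5)
  pull out 2: (2/229) = -1  (since 229 mod 8 = 5)
  pull out 2: (2/229) = -1  (since 229 mod 8 = 5)
  reciprocity: (3/229) -> +(229/3)
  reduce: (1/3)
  (1/3) = 1
Product of signs = 1

1


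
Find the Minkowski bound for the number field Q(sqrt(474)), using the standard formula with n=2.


d = 474, d mod 4 = 2, so disc(K) = 4d = 1896; |disc(K)| = 1896
Real quadratic field, so n = 2, s = r2 = 0, r1 = 2
M = (n!/n^n) * (4/pi)^s * sqrt(|disc(K)|) = (2!/2^2) * (4/pi)^0 * sqrt(1896)
= 0.5 * 1.000000 * 43.543082
= 21.7715

21.7715


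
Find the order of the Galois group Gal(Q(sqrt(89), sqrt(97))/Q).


The 2 square roots of distinct primes are multiplicatively independent over Q,
so [K:Q] = 2^2 and Gal(K/Q) is isomorphic to (Z/2Z)^2.
|Gal| = 2^2 = 4

4


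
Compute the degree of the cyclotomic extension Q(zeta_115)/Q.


The degree equals Euler's totient phi(115).
115 = 5 * 23
phi(115) = 88

88


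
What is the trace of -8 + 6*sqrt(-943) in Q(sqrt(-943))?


Tr(a + b*sqrt(d)) = (a + b*sqrt(d)) + (a - b*sqrt(d)) = 2a
= 2 * (-8)
= -16

-16


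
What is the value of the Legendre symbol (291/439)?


p = 439 is prime, so compute (291/439) with the reciprocity algorithm (Jacobi-symbol steps: pull out 2s via (2/n), flip via reciprocity, reduce):
  reciprocity: (291/439) -> -(439/291)
  reduce: (148/291)
  pull out 2: (2/291) = -1  (since 291 mod 8 = 3)
  pull out 2: (2/291) = -1  (since 291 mod 8 = 3)
  reciprocity: (37/291) -> +(291/37)
  reduce: (32/37)
  pull out 2: (2/37) = -1  (since 37 mod 8 = 5)
  pull out 2: (2/37) = -1  (since 37 mod 8 = 5)
  pull out 2: (2/37) = -1  (since 37 mod 8 = 5)
  pull out 2: (2/37) = -1  (since 37 mod 8 = 5)
  pull out 2: (2/37) = -1  (since 37 mod 8 = 5)
  (1/37) = 1
Product of signs = 1
(291/439) = 1

1


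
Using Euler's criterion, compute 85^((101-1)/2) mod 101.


p = 101 is prime and the exponent is (p-1)/2 = 50, so by Euler's criterion 85^50 = (85/101) = +1 or -1 mod 101.
Compute by square-and-multiply:
  50 = 32 + 16 + 2 (binary 110010)
  Repeated squaring mod 101: 85^1 = 85, 85^2 = 54, 85^4 = 88, 85^8 = 68, 85^16 = 79, 85^32 = 80
  85^50 = 85^32 * 85^16 * 85^2 = 80 * 79 * 54 mod 101
    80 * 79 = 6320 = 58 mod 101
    58 * 54 = 3132 = 1 mod 101
  85^50 = 1 mod 101
Result 1: 85 is a quadratic residue mod 101.
85^50 mod 101 = 1

1


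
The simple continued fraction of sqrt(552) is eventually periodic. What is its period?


Run the CF algorithm for sqrt(552).
a_0 = floor(sqrt(552)) = 23; set m_0=0, q_0=1.
Recurrence: m' = q*a - m,  q' = (d - m'^2)/q,  a' = floor((a_0 + m')/q').
  step 1: m=23, q=23, a=2
  step 2: m=23, q=1, a=46
a_2 = 2*a_0 = 46, so the period closes here.
sqrt(552) = [23; 2, 46]
Period length = 2

2


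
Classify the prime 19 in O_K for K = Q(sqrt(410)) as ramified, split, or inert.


K = Q(sqrt(410)). Since d mod 4 = 2, disc(K) = 1640.
Check p | disc: 1640 mod 19 = 6.
p does not divide disc. Compute Legendre symbol (d/p):
11^((19-1)/2) mod 19 = 1
(d/p) = 1, so p splits: (p) = P*P' with e=1, f=1, g=2.
Therefore p is split.

split


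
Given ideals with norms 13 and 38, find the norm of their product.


N(IJ) = N(I) * N(J)
= 13 * 38
= 494

494


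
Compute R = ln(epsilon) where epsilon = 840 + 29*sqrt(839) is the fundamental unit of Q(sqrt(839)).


epsilon = 840 + 29*sqrt(839)
= 1679.9994
R = ln(1679.9994)
= 7.4265

7.4265


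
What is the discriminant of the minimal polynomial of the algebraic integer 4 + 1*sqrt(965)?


The element 4 + 1*sqrt(965) has minimal polynomial:
x^2 - 8*x - 949
Discriminant = (-8)^2 - 4*(-949)
= 64 + 3796
= 3860

3860


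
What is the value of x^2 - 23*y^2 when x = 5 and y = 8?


x^2 - d*y^2
= 5^2 - 23*8^2
= 25 - 1472
= -1447

-1447


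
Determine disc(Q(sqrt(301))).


For K = Q(sqrt(d)) with d squarefree: disc(K) = d if d = 1 mod 4, and disc(K) = 4d if d = 2 or 3 mod 4.
Here d = 301, and d mod 4 = 1.
d = 1 mod 4 (O_K = Z[(1+sqrt(d))/2]), so disc(K) = d = 301

301


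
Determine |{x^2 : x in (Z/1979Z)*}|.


For prime p, the number of non-zero quadratic residues is (p-1)/2.
= (1979-1)/2
= 989

989


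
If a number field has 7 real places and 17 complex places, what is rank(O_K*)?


By Dirichlet's unit theorem:
rank = r1 + r2 - 1
= 7 + 17 - 1
= 23

23


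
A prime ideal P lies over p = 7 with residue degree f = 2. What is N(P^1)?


N(P^a) = p^(a*f)
= 7^(1*2)
= 7^2
= 49

49


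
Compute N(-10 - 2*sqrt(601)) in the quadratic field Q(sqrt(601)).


N(a + b*sqrt(d)) = a^2 - d*b^2
= (-10)^2 - (601)*(-2)^2
= 100 - 2404
= -2304

-2304


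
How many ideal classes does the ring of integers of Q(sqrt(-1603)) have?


K = Q(sqrt(-1603)). d mod 4 = 1, so D = disc(K) = d = -1603
h(K) equals the number of primitive reduced positive-definite forms (a, b, c) = a*x^2 + b*x*y + c*y^2 with b^2 - 4ac = D,
where reduced means |b| <= a <= c, with b >= 0 whenever |b| = a or a = c, and primitive means gcd(a, b, c) = 1.
Reduced forces 3a^2 <= |D| = 1603, so 1 <= a <= 23; b must have the parity of D, and c = (b^2 - D)/(4a) must be an integer >= a.
Enumerate a = 1..23, b in [-a, a]:
  a=1: (1, 1, 401)  [1]
  a=2..6: none
  a=7: (7, 7, 59)  [1]
  a=8..10: none
  a=11: (11, -5, 37), (11, 5, 37)  [2]
  a=12: none
  a=13: (13, -3, 31), (13, 3, 31)  [2]
  a=14..23: none
Total reduced forms: 1 + 1 + 2 + 2 = 6
h = 6

6


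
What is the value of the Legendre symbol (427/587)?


p = 587 is prime, so compute (427/587) with the reciprocity algorithm (Jacobi-symbol steps: pull out 2s via (2/n), flip via reciprocity, reduce):
  reciprocity: (427/587) -> -(587/427)
  reduce: (160/427)
  pull out 2: (2/427) = -1  (since 427 mod 8 = 3)
  pull out 2: (2/427) = -1  (since 427 mod 8 = 3)
  pull out 2: (2/427) = -1  (since 427 mod 8 = 3)
  pull out 2: (2/427) = -1  (since 427 mod 8 = 3)
  pull out 2: (2/427) = -1  (since 427 mod 8 = 3)
  reciprocity: (5/427) -> +(427/5)
  reduce: (2/5)
  pull out 2: (2/5) = -1  (since 5 mod 8 = 5)
  (1/5) = 1
Product of signs = -1
(427/587) = -1

-1


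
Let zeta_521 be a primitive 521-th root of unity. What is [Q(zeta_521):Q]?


The degree equals Euler's totient phi(521).
521 = 521
phi(521) = 520

520


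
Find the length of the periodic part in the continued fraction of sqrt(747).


Run the CF algorithm for sqrt(747).
a_0 = floor(sqrt(747)) = 27; set m_0=0, q_0=1.
Recurrence: m' = q*a - m,  q' = (d - m'^2)/q,  a' = floor((a_0 + m')/q').
  step 1: m=27, q=18, a=3
  step 2: m=27, q=1, a=54
a_2 = 2*a_0 = 54, so the period closes here.
sqrt(747) = [27; 3, 54]
Period length = 2

2


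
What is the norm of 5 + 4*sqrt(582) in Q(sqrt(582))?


N(a + b*sqrt(d)) = a^2 - d*b^2
= (5)^2 - (582)*(4)^2
= 25 - 9312
= -9287

-9287


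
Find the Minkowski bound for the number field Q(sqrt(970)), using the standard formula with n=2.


d = 970, d mod 4 = 2, so disc(K) = 4d = 3880; |disc(K)| = 3880
Real quadratic field, so n = 2, s = r2 = 0, r1 = 2
M = (n!/n^n) * (4/pi)^s * sqrt(|disc(K)|) = (2!/2^2) * (4/pi)^0 * sqrt(3880)
= 0.5 * 1.000000 * 62.289646
= 31.1448

31.1448


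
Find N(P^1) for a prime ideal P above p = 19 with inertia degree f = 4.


N(P^a) = p^(a*f)
= 19^(1*4)
= 19^4
= 130321

130321


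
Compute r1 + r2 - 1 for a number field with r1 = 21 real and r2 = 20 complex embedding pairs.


By Dirichlet's unit theorem:
rank = r1 + r2 - 1
= 21 + 20 - 1
= 40

40


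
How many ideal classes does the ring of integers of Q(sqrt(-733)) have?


K = Q(sqrt(-733)). d mod 4 = 3, so D = disc(K) = 4d = -2932
h(K) equals the number of primitive reduced positive-definite forms (a, b, c) = a*x^2 + b*x*y + c*y^2 with b^2 - 4ac = D,
where reduced means |b| <= a <= c, with b >= 0 whenever |b| = a or a = c, and primitive means gcd(a, b, c) = 1.
Reduced forces 3a^2 <= |D| = 2932, so 1 <= a <= 31; b must have the parity of D, and c = (b^2 - D)/(4a) must be an integer >= a.
Enumerate a = 1..31, b in [-a, a]:
  a=1: (1, 0, 733)  [1]
  a=2: (2, 2, 367)  [1]
  a=3..6: none
  a=7: (7, -6, 106), (7, 6, 106)  [2]
  a=8..10: none
  a=11: (11, -4, 67), (11, 4, 67)  [2]
  a=12..13: none
  a=14: (14, -6, 53), (14, 6, 53)  [2]
  a=15..16: none
  a=17: (17, -14, 46), (17, 14, 46)  [2]
  a=18..21: none
  a=22: (22, -18, 37), (22, 18, 37)  [2]
  a=23: (23, -14, 34), (23, 14, 34)  [2]
  a=24..31: none
Total reduced forms: 1 + 1 + 2 + 2 + 2 + 2 + 2 + 2 = 14
h = 14

14


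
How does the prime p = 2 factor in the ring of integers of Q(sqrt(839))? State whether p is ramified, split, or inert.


K = Q(sqrt(839)). Since d mod 4 = 3, disc(K) = 3356.
Check p | disc: 3356 mod 2 = 0.
p divides disc, so p ramifies: (p) = P^2 with e=2, f=1, g=1.
Therefore p is ramified.

ramified


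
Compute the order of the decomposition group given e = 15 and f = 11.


|D_P| = e * f
= 15 * 11
= 165

165


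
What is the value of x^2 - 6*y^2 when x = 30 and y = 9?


x^2 - d*y^2
= 30^2 - 6*9^2
= 900 - 486
= 414

414


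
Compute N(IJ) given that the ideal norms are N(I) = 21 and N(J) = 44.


N(IJ) = N(I) * N(J)
= 21 * 44
= 924

924


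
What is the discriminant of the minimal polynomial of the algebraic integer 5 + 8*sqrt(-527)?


The element 5 + 8*sqrt(-527) has minimal polynomial:
x^2 - 10*x + 33753
Discriminant = (-10)^2 - 4*(33753)
= 100 - 135012
= -134912

-134912


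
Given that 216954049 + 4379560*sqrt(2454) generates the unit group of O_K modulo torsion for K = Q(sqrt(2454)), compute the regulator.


epsilon = 216954049 + 4379560*sqrt(2454)
= 4.3391e+08
R = ln(4.3391e+08)
= 19.8883

19.8883


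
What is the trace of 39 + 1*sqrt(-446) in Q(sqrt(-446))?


Tr(a + b*sqrt(d)) = (a + b*sqrt(d)) + (a - b*sqrt(d)) = 2a
= 2 * (39)
= 78

78


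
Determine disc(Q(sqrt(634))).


For K = Q(sqrt(d)) with d squarefree: disc(K) = d if d = 1 mod 4, and disc(K) = 4d if d = 2 or 3 mod 4.
Here d = 634, and d mod 4 = 2.
d = 2 mod 4, not 1 (O_K = Z[sqrt(d)]), so disc(K) = 4d = 4 * (634) = 2536

2536


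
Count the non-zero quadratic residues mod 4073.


For prime p, the number of non-zero quadratic residues is (p-1)/2.
= (4073-1)/2
= 2036

2036


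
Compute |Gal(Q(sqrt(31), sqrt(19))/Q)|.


The 2 square roots of distinct primes are multiplicatively independent over Q,
so [K:Q] = 2^2 and Gal(K/Q) is isomorphic to (Z/2Z)^2.
|Gal| = 2^2 = 4

4


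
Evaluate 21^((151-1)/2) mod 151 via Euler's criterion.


p = 151 is prime and the exponent is (p-1)/2 = 75, so by Euler's criterion 21^75 = (21/151) = +1 or -1 mod 151.
Compute by square-and-multiply:
  75 = 64 + 8 + 2 + 1 (binary 1001011)
  Repeated squaring mod 151: 21^1 = 21, 21^2 = 139, 21^4 = 144, 21^8 = 49, 21^16 = 136, 21^32 = 74, 21^64 = 40
  21^75 = 21^64 * 21^8 * 21^2 * 21^1 = 40 * 49 * 139 * 21 mod 151
    40 * 49 = 1960 = 148 mod 151
    148 * 139 = 20572 = 36 mod 151
    36 * 21 = 756 = 1 mod 151
  21^75 = 1 mod 151
Result 1: 21 is a quadratic residue mod 151.
21^75 mod 151 = 1

1


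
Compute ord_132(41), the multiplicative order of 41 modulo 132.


We want ord_132(41), the smallest k >= 1 with 41^k = 1 mod 132.
n = 132 = 2^2 * 3 * 11, phi(132) = 40; the order divides phi(n).
Divisors of 40: 1, 2, 4, 5, 8, 10, 20, 40
Repeated squaring mod 132: 41^1 = 41, 41^2 = 97, 41^4 = 37, 41^8 = 49, 41^16 = 25, 41^32 = 97
Test divisors in increasing order:
  k=1: 41^1 = 41 mod 132
  k=2: 41^2 = 97 mod 132
  k=4: 41^4 = 37 mod 132
  k=5: 41^5 = 37 * 41 = 65 mod 132
  k=8: 41^8 = 49 mod 132
  k=10: 41^10 = 49 * 97 = 1 mod 132  <- first divisor giving 1
Order = 10

10


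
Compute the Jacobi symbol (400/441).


Compute (400/441) via quadratic reciprocity:
  pull out 2: (2/441) = +1  (since 441 mod 8 = 1)
  pull out 2: (2/441) = +1  (since 441 mod 8 = 1)
  pull out 2: (2/441) = +1  (since 441 mod 8 = 1)
  pull out 2: (2/441) = +1  (since 441 mod 8 = 1)
  reciprocity: (25/441) -> +(441/25)
  reduce: (16/25)
  pull out 2: (2/25) = +1  (since 25 mod 8 = 1)
  pull out 2: (2/25) = +1  (since 25 mod 8 = 1)
  pull out 2: (2/25) = +1  (since 25 mod 8 = 1)
  pull out 2: (2/25) = +1  (since 25 mod 8 = 1)
  (1/25) = 1
Product of signs = 1

1


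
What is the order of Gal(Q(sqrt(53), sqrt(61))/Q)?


The 2 square roots of distinct primes are multiplicatively independent over Q,
so [K:Q] = 2^2 and Gal(K/Q) is isomorphic to (Z/2Z)^2.
|Gal| = 2^2 = 4

4


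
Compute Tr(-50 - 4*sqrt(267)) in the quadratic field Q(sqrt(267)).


Tr(a + b*sqrt(d)) = (a + b*sqrt(d)) + (a - b*sqrt(d)) = 2a
= 2 * (-50)
= -100

-100


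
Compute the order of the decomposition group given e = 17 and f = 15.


|D_P| = e * f
= 17 * 15
= 255

255


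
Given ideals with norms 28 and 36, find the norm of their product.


N(IJ) = N(I) * N(J)
= 28 * 36
= 1008

1008


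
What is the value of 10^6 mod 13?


p = 13 is prime and the exponent is (p-1)/2 = 6, so by Euler's criterion 10^6 = (10/13) = +1 or -1 mod 13.
Compute by square-and-multiply:
  6 = 4 + 2 (binary 110)
  Repeated squaring mod 13: 10^1 = 10, 10^2 = 9, 10^4 = 3
  10^6 = 10^4 * 10^2 = 3 * 9 mod 13
    3 * 9 = 27 = 1 mod 13
  10^6 = 1 mod 13
Result 1: 10 is a quadratic residue mod 13.
10^6 mod 13 = 1

1


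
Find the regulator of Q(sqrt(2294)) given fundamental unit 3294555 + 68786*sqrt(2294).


epsilon = 3294555 + 68786*sqrt(2294)
= 6.5891e+06
R = ln(6.5891e+06)
= 15.7009

15.7009


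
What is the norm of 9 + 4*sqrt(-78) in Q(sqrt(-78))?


N(a + b*sqrt(d)) = a^2 - d*b^2
= (9)^2 - (-78)*(4)^2
= 81 + 1248
= 1329

1329


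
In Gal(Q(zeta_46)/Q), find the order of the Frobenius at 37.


The Frobenius at p in Gal(Q(zeta_n)/Q) = (Z/nZ)* is the class of p, so its order is ord_46(37), the smallest k >= 1 with 37^k = 1 mod 46.
n = 46 = 2 * 23, phi(46) = 22; the order divides phi(n).
Divisors of 22: 1, 2, 11, 22
Repeated squaring mod 46: 37^1 = 37, 37^2 = 35, 37^4 = 29, 37^8 = 13, 37^16 = 31
Test divisors in increasing order:
  k=1: 37^1 = 37 mod 46
  k=2: 37^2 = 35 mod 46
  k=11: 37^11 = 13 * 35 * 37 = 45 mod 46
  k=22: 37^22 = 31 * 29 * 35 = 1 mod 46  <- first divisor giving 1
Order = 22

22


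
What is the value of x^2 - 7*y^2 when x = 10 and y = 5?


x^2 - d*y^2
= 10^2 - 7*5^2
= 100 - 175
= -75

-75


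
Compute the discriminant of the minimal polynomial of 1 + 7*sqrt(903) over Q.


The element 1 + 7*sqrt(903) has minimal polynomial:
x^2 - 2*x - 44246
Discriminant = (-2)^2 - 4*(-44246)
= 4 + 176984
= 176988

176988


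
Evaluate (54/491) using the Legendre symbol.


p = 491 is prime, so compute (54/491) with the reciprocity algorithm (Jacobi-symbol steps: pull out 2s via (2/n), flip via reciprocity, reduce):
  pull out 2: (2/491) = -1  (since 491 mod 8 = 3)
  reciprocity: (27/491) -> -(491/27)
  reduce: (5/27)
  reciprocity: (5/27) -> +(27/5)
  reduce: (2/5)
  pull out 2: (2/5) = -1  (since 5 mod 8 = 5)
  (1/5) = 1
Product of signs = -1
(54/491) = -1

-1


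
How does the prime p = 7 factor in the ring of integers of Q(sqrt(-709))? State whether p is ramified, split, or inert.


K = Q(sqrt(-709)). Since d mod 4 = 3, disc(K) = -2836.
Check p | disc: -2836 mod 7 = 6.
p does not divide disc. Compute Legendre symbol (d/p):
5^((7-1)/2) mod 7 = -1
(d/p) = -1, so p is inert: (p) stays prime with e=1, f=2, g=1.
Therefore p is inert.

inert
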